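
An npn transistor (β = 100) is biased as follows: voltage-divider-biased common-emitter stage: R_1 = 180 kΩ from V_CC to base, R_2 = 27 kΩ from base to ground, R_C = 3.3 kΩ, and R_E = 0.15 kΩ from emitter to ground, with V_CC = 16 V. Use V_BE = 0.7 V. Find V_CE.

V_CE ≈ 3.6 V

Thevenize the base divider: V_Th = V_CC·R_2/(R_1+R_2) = 16×27/207 = 2.09 V, R_Th = R_1‖R_2 = 23.5 kΩ.
Base-emitter loop: V_Th = I_B·R_Th + V_BE + (β+1)I_B·R_E, so I_B = (2.09 − 0.7) / (23.5 + 101×0.15) = 0.0359 mA.
I_C = β·I_B = 100×0.0359 = 3.59 mA, and I_E = (β+1)I_B = 3.63 mA.
V_CE = V_CC − I_C·R_C − I_E·R_E = 16 − 3.59×3.3 − 3.63×0.15 = 3.61 V.
V_CE = 3.61 V > 0.2 V confirms active-region operation.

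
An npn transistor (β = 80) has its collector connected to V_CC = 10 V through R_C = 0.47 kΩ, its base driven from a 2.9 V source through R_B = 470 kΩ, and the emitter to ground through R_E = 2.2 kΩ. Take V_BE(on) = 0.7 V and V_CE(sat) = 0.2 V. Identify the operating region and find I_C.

Assume active. Base-emitter loop: I_B = (V_BB − V_BE)/(R_B + (β+1)R_E) = (2.9 − 0.7)/(470 + 81×2.2) = 0.00339 mA.
I_C = β·I_B = 80×0.00339 = 0.272 mA.
V_CE = V_CC − I_C·R_C − I_E·R_E = 10 − 0.272×0.47 − 0.275×2.2 = 9.27 V > V_CE(sat), so the active-region assumption holds.

active; I_C ≈ 0.27 mA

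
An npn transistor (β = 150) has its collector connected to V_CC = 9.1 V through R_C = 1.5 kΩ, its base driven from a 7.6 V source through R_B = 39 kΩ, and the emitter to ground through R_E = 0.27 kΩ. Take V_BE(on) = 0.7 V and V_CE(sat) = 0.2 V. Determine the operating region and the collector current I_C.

saturation; I_C ≈ 5 mA

Assume active: I_B = (7.6 − 0.7)/(39 + 151×0.27) = 0.0865 mA, I_C = β·I_B = 13 mA.
Then V_CE = 9.1 − 13×1.5 − 13.1×0.27 = -13.9 V < 0.2 V — the active assumption fails.
Re-solve with V_CE = 0.2 V. KCL at the emitter: V_E/R_E = (V_BB−0.7−V_E)/R_B + (V_CC−0.2−V_E)/R_C, giving V_E = 1.39 V.
I_C = (V_CC − 0.2 − V_E)/R_C = (8.9 − 1.39)/1.5 = 5.01 mA.
Check: I_B = (6.9 − 1.39)/39 = 0.141 mA, and β·I_B = 21.2 mA > I_C, confirming saturation.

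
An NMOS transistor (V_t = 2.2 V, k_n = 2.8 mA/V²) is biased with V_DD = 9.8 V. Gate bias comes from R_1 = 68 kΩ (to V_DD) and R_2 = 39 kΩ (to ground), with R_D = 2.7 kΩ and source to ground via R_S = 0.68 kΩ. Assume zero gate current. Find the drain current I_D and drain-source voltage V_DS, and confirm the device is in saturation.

I_D ≈ 0.86 mA, V_DS ≈ 6.9 V

V_G = V_DD·R_2/(R_1+R_2) = 9.8×39/107 = 3.57 V.
Assume saturation: I_D = (k_n/2)(V_GS − V_t)² with V_GS = V_G − I_D·R_S = 3.57 − 0.68·I_D.
Substituting gives 0.647·I_D² − 3.61·I_D + 2.64 = 0, with roots I_D = 0.863 or 4.72 mA.
The root I_D = 4.72 mA gives V_GS = 0.364 V ≤ V_t, so take I_D = 0.863 mA.
Then V_GS = 2.99 V and V_DS = V_DD − I_D(R_D+R_S) = 9.8 − 0.863×3.38 = 6.88 V.
Saturation requires V_DS ≥ V_GS − V_t = 0.785 V; 6.88 ≥ 0.785 ✓.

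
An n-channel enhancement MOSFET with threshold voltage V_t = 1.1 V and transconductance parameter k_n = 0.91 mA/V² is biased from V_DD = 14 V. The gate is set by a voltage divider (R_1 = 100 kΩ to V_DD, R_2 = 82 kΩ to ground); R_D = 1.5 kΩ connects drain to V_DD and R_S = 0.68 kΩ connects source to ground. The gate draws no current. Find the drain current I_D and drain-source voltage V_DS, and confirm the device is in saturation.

V_G = V_DD·R_2/(R_1+R_2) = 14×82/182 = 6.31 V.
Assume saturation: I_D = (k_n/2)(V_GS − V_t)² with V_GS = V_G − I_D·R_S = 6.31 − 0.68·I_D.
Substituting gives 0.21·I_D² − 4.22·I_D + 12.3 = 0, with roots I_D = 3.55 or 16.5 mA.
The root I_D = 16.5 mA gives V_GS = -4.93 V ≤ V_t, so take I_D = 3.55 mA.
Then V_GS = 3.89 V and V_DS = V_DD − I_D(R_D+R_S) = 14 − 3.55×2.18 = 6.26 V.
Saturation requires V_DS ≥ V_GS − V_t = 2.79 V; 6.26 ≥ 2.79 ✓.

I_D ≈ 3.6 mA, V_DS ≈ 6.3 V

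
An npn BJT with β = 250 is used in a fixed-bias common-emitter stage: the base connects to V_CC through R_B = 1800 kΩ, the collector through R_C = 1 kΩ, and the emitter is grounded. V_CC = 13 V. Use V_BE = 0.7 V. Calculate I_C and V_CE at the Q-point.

Base loop: V_CC = I_B·R_B + V_BE, so I_B = (13 − 0.7)/1800 kΩ = 0.00683 mA.
In the active region I_C = β·I_B = 250 × 0.00683 = 1.71 mA.
Collector loop: V_CE = V_CC − I_C·R_C = 13 − 1.71×1 = 11.3 V.
Since V_CE = 11.3 V > V_CE(sat) ≈ 0.2 V, the transistor is in the active region as assumed.

I_C ≈ 1.7 mA, V_CE ≈ 11 V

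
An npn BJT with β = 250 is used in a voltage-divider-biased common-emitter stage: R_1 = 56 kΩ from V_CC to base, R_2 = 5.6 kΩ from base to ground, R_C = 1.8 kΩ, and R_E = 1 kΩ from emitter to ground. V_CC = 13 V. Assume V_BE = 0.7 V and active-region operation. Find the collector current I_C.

Thevenize the base divider: V_Th = V_CC·R_2/(R_1+R_2) = 13×5.6/61.6 = 1.18 V, R_Th = R_1‖R_2 = 5.09 kΩ.
Base-emitter loop: V_Th = I_B·R_Th + V_BE + (β+1)I_B·R_E, so I_B = (1.18 − 0.7) / (5.09 + 251×1) = 0.00188 mA.
I_C = β·I_B = 250×0.00188 = 0.47 mA, and I_E = (β+1)I_B = 0.472 mA.
V_CE = V_CC − I_C·R_C − I_E·R_E = 13 − 0.47×1.8 − 0.472×1 = 11.7 V.
V_CE = 11.7 V > 0.2 V confirms active-region operation.

I_C ≈ 0.47 mA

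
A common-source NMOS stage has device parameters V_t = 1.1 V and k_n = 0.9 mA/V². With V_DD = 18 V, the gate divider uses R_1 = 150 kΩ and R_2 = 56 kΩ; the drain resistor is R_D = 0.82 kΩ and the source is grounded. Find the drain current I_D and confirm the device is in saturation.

V_G = V_DD·R_2/(R_1+R_2) = 18×56/206 = 4.89 V. With the source grounded, V_GS = V_G = 4.89 V.
Assume saturation: I_D = (k_n/2)(V_GS − V_t)² = (0.9/2)×(4.89 − 1.1)² = 0.45×3.79² = 6.47 mA.
V_DS = V_DD − I_D·R_D = 18 − 6.47×0.82 = 12.7 V.
Saturation requires V_DS ≥ V_GS − V_t = 3.79 V; 12.7 ≥ 3.79 ✓.

I_D ≈ 6.5 mA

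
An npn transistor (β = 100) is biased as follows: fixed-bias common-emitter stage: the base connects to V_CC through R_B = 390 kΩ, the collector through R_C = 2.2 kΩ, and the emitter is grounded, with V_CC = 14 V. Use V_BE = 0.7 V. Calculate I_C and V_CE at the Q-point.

I_C ≈ 3.4 mA, V_CE ≈ 6.5 V

Base loop: V_CC = I_B·R_B + V_BE, so I_B = (14 − 0.7)/390 kΩ = 0.0341 mA.
In the active region I_C = β·I_B = 100 × 0.0341 = 3.41 mA.
Collector loop: V_CE = V_CC − I_C·R_C = 14 − 3.41×2.2 = 6.5 V.
Since V_CE = 6.5 V > V_CE(sat) ≈ 0.2 V, the transistor is in the active region as assumed.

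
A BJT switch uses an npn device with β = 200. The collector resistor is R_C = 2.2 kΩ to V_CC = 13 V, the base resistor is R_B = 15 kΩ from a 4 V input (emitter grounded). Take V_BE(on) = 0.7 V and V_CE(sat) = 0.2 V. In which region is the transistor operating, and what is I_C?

Assume active: I_B = (4 − 0.7)/15 = 0.22 mA, giving I_C = β·I_B = 44 mA.
But then V_CE = 13 − 44×2.2 = -83.8 V < V_CE(sat) = 0.2 V — impossible in the active region.
So the transistor is saturated. With V_CE = 0.2 V, I_C = (V_CC − 0.2)/R_C = 12.8/2.2 = 5.82 mA.
Check: β·I_B = 44 mA > I_C = 5.82 mA, confirming saturation.

saturation; I_C ≈ 5.8 mA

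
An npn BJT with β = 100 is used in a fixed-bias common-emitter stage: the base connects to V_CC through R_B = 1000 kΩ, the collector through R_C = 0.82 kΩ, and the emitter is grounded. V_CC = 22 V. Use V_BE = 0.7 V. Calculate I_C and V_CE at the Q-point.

Base loop: V_CC = I_B·R_B + V_BE, so I_B = (22 − 0.7)/1000 kΩ = 0.0213 mA.
In the active region I_C = β·I_B = 100 × 0.0213 = 2.13 mA.
Collector loop: V_CE = V_CC − I_C·R_C = 22 − 2.13×0.82 = 20.3 V.
Since V_CE = 20.3 V > V_CE(sat) ≈ 0.2 V, the transistor is in the active region as assumed.

I_C ≈ 2.1 mA, V_CE ≈ 20 V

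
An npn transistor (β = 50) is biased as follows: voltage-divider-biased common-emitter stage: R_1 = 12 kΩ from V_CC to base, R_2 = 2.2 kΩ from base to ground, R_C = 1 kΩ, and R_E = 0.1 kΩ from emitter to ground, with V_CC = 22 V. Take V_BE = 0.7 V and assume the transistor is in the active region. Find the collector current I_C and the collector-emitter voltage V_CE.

Thevenize the base divider: V_Th = V_CC·R_2/(R_1+R_2) = 22×2.2/14.2 = 3.41 V, R_Th = R_1‖R_2 = 1.86 kΩ.
Base-emitter loop: V_Th = I_B·R_Th + V_BE + (β+1)I_B·R_E, so I_B = (3.41 − 0.7) / (1.86 + 51×0.1) = 0.389 mA.
I_C = β·I_B = 50×0.389 = 19.5 mA, and I_E = (β+1)I_B = 19.8 mA.
V_CE = V_CC − I_C·R_C − I_E·R_E = 22 − 19.5×1 − 19.8×0.1 = 0.555 V.
V_CE = 0.555 V > 0.2 V confirms active-region operation.

I_C ≈ 19 mA, V_CE ≈ 0.56 V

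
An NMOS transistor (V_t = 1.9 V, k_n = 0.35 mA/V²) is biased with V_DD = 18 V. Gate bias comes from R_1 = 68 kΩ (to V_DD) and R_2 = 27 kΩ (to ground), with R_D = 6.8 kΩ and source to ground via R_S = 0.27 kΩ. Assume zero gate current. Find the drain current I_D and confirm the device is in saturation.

I_D ≈ 1.4 mA

V_G = V_DD·R_2/(R_1+R_2) = 18×27/95 = 5.12 V.
Assume saturation: I_D = (k_n/2)(V_GS − V_t)² with V_GS = V_G − I_D·R_S = 5.12 − 0.27·I_D.
Substituting gives 0.0128·I_D² − 1.3·I_D + 1.81 = 0, with roots I_D = 1.41 or 101 mA.
The root I_D = 101 mA gives V_GS = -22.1 V ≤ V_t, so take I_D = 1.41 mA.
Then V_GS = 4.74 V and V_DS = V_DD − I_D(R_D+R_S) = 18 − 1.41×7.07 = 8.05 V.
Saturation requires V_DS ≥ V_GS − V_t = 2.84 V; 8.05 ≥ 2.84 ✓.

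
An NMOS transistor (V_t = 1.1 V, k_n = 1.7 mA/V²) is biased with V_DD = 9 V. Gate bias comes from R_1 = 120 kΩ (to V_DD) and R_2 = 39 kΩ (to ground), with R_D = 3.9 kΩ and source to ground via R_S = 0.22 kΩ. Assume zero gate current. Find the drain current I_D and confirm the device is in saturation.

V_G = V_DD·R_2/(R_1+R_2) = 9×39/159 = 2.21 V.
Assume saturation: I_D = (k_n/2)(V_GS − V_t)² with V_GS = V_G − I_D·R_S = 2.21 − 0.22·I_D.
Substituting gives 0.0411·I_D² − 1.41·I_D + 1.04 = 0, with roots I_D = 0.754 or 33.6 mA.
The root I_D = 33.6 mA gives V_GS = -5.19 V ≤ V_t, so take I_D = 0.754 mA.
Then V_GS = 2.04 V and V_DS = V_DD − I_D(R_D+R_S) = 9 − 0.754×4.12 = 5.89 V.
Saturation requires V_DS ≥ V_GS − V_t = 0.942 V; 5.89 ≥ 0.942 ✓.

I_D ≈ 0.75 mA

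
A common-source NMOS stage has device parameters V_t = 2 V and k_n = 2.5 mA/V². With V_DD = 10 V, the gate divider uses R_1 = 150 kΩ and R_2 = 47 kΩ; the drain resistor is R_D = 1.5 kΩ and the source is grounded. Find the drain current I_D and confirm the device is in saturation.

I_D ≈ 0.19 mA

V_G = V_DD·R_2/(R_1+R_2) = 10×47/197 = 2.39 V. With the source grounded, V_GS = V_G = 2.39 V.
Assume saturation: I_D = (k_n/2)(V_GS − V_t)² = (2.5/2)×(2.39 − 2)² = 1.25×0.386² = 0.186 mA.
V_DS = V_DD − I_D·R_D = 10 − 0.186×1.5 = 9.72 V.
Saturation requires V_DS ≥ V_GS − V_t = 0.386 V; 9.72 ≥ 0.386 ✓.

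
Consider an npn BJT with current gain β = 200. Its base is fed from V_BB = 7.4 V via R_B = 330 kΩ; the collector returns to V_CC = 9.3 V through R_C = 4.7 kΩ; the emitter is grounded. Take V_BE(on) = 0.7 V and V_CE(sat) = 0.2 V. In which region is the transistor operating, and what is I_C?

Assume active: I_B = (7.4 − 0.7)/330 = 0.0203 mA, giving I_C = β·I_B = 4.06 mA.
But then V_CE = 9.3 − 4.06×4.7 = -9.78 V < V_CE(sat) = 0.2 V — impossible in the active region.
So the transistor is saturated. With V_CE = 0.2 V, I_C = (V_CC − 0.2)/R_C = 9.1/4.7 = 1.94 mA.
Check: β·I_B = 4.06 mA > I_C = 1.94 mA, confirming saturation.

saturation; I_C ≈ 1.9 mA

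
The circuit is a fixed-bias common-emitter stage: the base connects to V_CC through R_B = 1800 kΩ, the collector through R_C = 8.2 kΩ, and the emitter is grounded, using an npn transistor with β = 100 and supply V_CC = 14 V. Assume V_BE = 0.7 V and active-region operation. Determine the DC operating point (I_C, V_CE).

Base loop: V_CC = I_B·R_B + V_BE, so I_B = (14 − 0.7)/1800 kΩ = 0.00739 mA.
In the active region I_C = β·I_B = 100 × 0.00739 = 0.739 mA.
Collector loop: V_CE = V_CC − I_C·R_C = 14 − 0.739×8.2 = 7.94 V.
Since V_CE = 7.94 V > V_CE(sat) ≈ 0.2 V, the transistor is in the active region as assumed.

I_C ≈ 0.74 mA, V_CE ≈ 7.9 V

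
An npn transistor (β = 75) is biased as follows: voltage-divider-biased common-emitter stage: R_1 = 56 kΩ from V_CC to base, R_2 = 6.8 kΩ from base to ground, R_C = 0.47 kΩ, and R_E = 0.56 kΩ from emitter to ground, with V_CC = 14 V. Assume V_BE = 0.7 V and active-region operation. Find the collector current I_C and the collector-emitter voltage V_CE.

I_C ≈ 1.3 mA, V_CE ≈ 13 V

Thevenize the base divider: V_Th = V_CC·R_2/(R_1+R_2) = 14×6.8/62.8 = 1.52 V, R_Th = R_1‖R_2 = 6.06 kΩ.
Base-emitter loop: V_Th = I_B·R_Th + V_BE + (β+1)I_B·R_E, so I_B = (1.52 − 0.7) / (6.06 + 76×0.56) = 0.0168 mA.
I_C = β·I_B = 75×0.0168 = 1.26 mA, and I_E = (β+1)I_B = 1.28 mA.
V_CE = V_CC − I_C·R_C − I_E·R_E = 14 − 1.26×0.47 − 1.28×0.56 = 12.7 V.
V_CE = 12.7 V > 0.2 V confirms active-region operation.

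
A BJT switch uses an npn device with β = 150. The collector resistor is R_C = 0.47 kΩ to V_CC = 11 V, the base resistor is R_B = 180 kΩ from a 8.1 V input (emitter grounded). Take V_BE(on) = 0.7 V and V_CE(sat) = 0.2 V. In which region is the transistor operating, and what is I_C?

Assume active. Base-emitter loop: I_B = (V_BB − V_BE)/R_B = (8.1 − 0.7)/180 = 0.0411 mA.
I_C = β·I_B = 150×0.0411 = 6.17 mA.
V_CE = V_CC − I_C·R_C = 11 − 6.17×0.47 = 8.1 V > V_CE(sat), so the active-region assumption holds.

active; I_C ≈ 6.2 mA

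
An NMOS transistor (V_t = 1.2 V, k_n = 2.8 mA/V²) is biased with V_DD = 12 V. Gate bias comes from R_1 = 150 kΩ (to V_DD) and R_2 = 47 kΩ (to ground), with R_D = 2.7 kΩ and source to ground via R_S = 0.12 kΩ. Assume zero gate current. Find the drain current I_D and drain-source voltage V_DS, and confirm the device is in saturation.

I_D ≈ 2.6 mA, V_DS ≈ 4.8 V

V_G = V_DD·R_2/(R_1+R_2) = 12×47/197 = 2.86 V.
Assume saturation: I_D = (k_n/2)(V_GS − V_t)² with V_GS = V_G − I_D·R_S = 2.86 − 0.12·I_D.
Substituting gives 0.0202·I_D² − 1.56·I_D + 3.87 = 0, with roots I_D = 2.57 or 74.7 mA.
The root I_D = 74.7 mA gives V_GS = -6.11 V ≤ V_t, so take I_D = 2.57 mA.
Then V_GS = 2.55 V and V_DS = V_DD − I_D(R_D+R_S) = 12 − 2.57×2.82 = 4.76 V.
Saturation requires V_DS ≥ V_GS − V_t = 1.35 V; 4.76 ≥ 1.35 ✓.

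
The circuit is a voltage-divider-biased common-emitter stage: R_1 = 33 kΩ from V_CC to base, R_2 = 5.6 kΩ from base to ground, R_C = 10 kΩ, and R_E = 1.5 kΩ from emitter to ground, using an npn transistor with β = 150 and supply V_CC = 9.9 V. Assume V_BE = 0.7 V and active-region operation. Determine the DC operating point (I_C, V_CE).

I_C ≈ 0.48 mA, V_CE ≈ 4.4 V

Thevenize the base divider: V_Th = V_CC·R_2/(R_1+R_2) = 9.9×5.6/38.6 = 1.44 V, R_Th = R_1‖R_2 = 4.79 kΩ.
Base-emitter loop: V_Th = I_B·R_Th + V_BE + (β+1)I_B·R_E, so I_B = (1.44 − 0.7) / (4.79 + 151×1.5) = 0.00318 mA.
I_C = β·I_B = 150×0.00318 = 0.478 mA, and I_E = (β+1)I_B = 0.481 mA.
V_CE = V_CC − I_C·R_C − I_E·R_E = 9.9 − 0.478×10 − 0.481×1.5 = 4.4 V.
V_CE = 4.4 V > 0.2 V confirms active-region operation.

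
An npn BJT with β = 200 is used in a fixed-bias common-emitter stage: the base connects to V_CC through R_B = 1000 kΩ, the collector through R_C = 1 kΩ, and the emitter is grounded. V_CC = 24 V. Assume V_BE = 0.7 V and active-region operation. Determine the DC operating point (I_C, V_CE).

Base loop: V_CC = I_B·R_B + V_BE, so I_B = (24 − 0.7)/1000 kΩ = 0.0233 mA.
In the active region I_C = β·I_B = 200 × 0.0233 = 4.66 mA.
Collector loop: V_CE = V_CC − I_C·R_C = 24 − 4.66×1 = 19.3 V.
Since V_CE = 19.3 V > V_CE(sat) ≈ 0.2 V, the transistor is in the active region as assumed.

I_C ≈ 4.7 mA, V_CE ≈ 19 V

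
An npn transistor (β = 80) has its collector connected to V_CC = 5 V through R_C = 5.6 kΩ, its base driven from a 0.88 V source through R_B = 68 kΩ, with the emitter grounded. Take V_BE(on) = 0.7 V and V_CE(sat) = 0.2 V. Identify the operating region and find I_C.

active; I_C ≈ 0.21 mA

Assume active. Base-emitter loop: I_B = (V_BB − V_BE)/R_B = (0.88 − 0.7)/68 = 0.00265 mA.
I_C = β·I_B = 80×0.00265 = 0.212 mA.
V_CE = V_CC − I_C·R_C = 5 − 0.212×5.6 = 3.81 V > V_CE(sat), so the active-region assumption holds.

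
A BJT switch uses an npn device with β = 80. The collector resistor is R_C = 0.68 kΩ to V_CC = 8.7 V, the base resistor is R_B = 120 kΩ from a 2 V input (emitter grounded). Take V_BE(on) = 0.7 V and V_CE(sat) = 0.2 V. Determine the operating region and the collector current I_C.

active; I_C ≈ 0.87 mA

Assume active. Base-emitter loop: I_B = (V_BB − V_BE)/R_B = (2 − 0.7)/120 = 0.0108 mA.
I_C = β·I_B = 80×0.0108 = 0.867 mA.
V_CE = V_CC − I_C·R_C = 8.7 − 0.867×0.68 = 8.11 V > V_CE(sat), so the active-region assumption holds.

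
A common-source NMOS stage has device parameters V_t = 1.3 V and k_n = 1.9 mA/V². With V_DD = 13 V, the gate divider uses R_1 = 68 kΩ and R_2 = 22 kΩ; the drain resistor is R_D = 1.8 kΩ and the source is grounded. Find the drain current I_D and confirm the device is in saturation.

V_G = V_DD·R_2/(R_1+R_2) = 13×22/90 = 3.18 V. With the source grounded, V_GS = V_G = 3.18 V.
Assume saturation: I_D = (k_n/2)(V_GS − V_t)² = (1.9/2)×(3.18 − 1.3)² = 0.95×1.88² = 3.35 mA.
V_DS = V_DD − I_D·R_D = 13 − 3.35×1.8 = 6.97 V.
Saturation requires V_DS ≥ V_GS − V_t = 1.88 V; 6.97 ≥ 1.88 ✓.

I_D ≈ 3.3 mA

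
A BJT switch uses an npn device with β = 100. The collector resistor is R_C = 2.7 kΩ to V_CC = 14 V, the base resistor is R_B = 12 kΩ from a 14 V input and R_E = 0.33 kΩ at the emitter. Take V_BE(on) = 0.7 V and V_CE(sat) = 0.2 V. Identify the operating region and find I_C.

Assume active: I_B = (14 − 0.7)/(12 + 101×0.33) = 0.293 mA, I_C = β·I_B = 29.3 mA.
Then V_CE = 14 − 29.3×2.7 − 29.6×0.33 = -75 V < 0.2 V — the active assumption fails.
Re-solve with V_CE = 0.2 V. KCL at the emitter: V_E/R_E = (V_BB−0.7−V_E)/R_B + (V_CC−0.2−V_E)/R_C, giving V_E = 1.79 V.
I_C = (V_CC − 0.2 − V_E)/R_C = (13.8 − 1.79)/2.7 = 4.45 mA.
Check: I_B = (13.3 − 1.79)/12 = 0.96 mA, and β·I_B = 96 mA > I_C, confirming saturation.

saturation; I_C ≈ 4.4 mA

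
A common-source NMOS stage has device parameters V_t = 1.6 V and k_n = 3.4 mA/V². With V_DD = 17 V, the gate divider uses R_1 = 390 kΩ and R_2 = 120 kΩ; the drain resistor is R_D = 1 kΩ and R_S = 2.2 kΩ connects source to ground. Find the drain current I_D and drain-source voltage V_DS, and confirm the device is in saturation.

I_D ≈ 0.78 mA, V_DS ≈ 14 V

V_G = V_DD·R_2/(R_1+R_2) = 17×120/510 = 4 V.
Assume saturation: I_D = (k_n/2)(V_GS − V_t)² with V_GS = V_G − I_D·R_S = 4 − 2.2·I_D.
Substituting gives 8.23·I_D² − 19·I_D + 9.79 = 0, with roots I_D = 0.783 or 1.52 mA.
The root I_D = 1.52 mA gives V_GS = 0.654 V ≤ V_t, so take I_D = 0.783 mA.
Then V_GS = 2.28 V and V_DS = V_DD − I_D(R_D+R_S) = 17 − 0.783×3.2 = 14.5 V.
Saturation requires V_DS ≥ V_GS − V_t = 0.678 V; 14.5 ≥ 0.678 ✓.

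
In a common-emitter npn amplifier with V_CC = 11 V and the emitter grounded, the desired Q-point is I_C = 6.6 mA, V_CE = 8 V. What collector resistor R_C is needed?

Collector loop: V_CC = I_C·R_C + V_CE.
R_C = (V_CC − V_CE)/I_C = (11 − 8)/6.6 = 0.455 kΩ.

R_C ≈ 0.45 kΩ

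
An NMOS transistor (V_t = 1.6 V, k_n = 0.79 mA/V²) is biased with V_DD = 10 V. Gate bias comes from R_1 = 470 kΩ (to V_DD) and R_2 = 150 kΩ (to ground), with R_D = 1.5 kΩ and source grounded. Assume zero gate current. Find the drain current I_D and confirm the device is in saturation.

I_D ≈ 0.27 mA

V_G = V_DD·R_2/(R_1+R_2) = 10×150/620 = 2.42 V. With the source grounded, V_GS = V_G = 2.42 V.
Assume saturation: I_D = (k_n/2)(V_GS − V_t)² = (0.79/2)×(2.42 − 1.6)² = 0.395×0.819² = 0.265 mA.
V_DS = V_DD − I_D·R_D = 10 − 0.265×1.5 = 9.6 V.
Saturation requires V_DS ≥ V_GS − V_t = 0.819 V; 9.6 ≥ 0.819 ✓.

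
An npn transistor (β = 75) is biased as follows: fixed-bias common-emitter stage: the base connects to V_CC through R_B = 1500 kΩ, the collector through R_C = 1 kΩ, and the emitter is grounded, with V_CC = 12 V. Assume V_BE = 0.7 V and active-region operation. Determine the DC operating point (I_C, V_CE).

I_C ≈ 0.57 mA, V_CE ≈ 11 V

Base loop: V_CC = I_B·R_B + V_BE, so I_B = (12 − 0.7)/1500 kΩ = 0.00753 mA.
In the active region I_C = β·I_B = 75 × 0.00753 = 0.565 mA.
Collector loop: V_CE = V_CC − I_C·R_C = 12 − 0.565×1 = 11.4 V.
Since V_CE = 11.4 V > V_CE(sat) ≈ 0.2 V, the transistor is in the active region as assumed.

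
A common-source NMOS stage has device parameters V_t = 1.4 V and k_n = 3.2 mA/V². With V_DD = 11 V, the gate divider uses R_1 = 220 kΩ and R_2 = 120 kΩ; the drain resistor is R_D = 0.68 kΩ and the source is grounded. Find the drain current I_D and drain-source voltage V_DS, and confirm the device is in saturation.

I_D ≈ 9.9 mA, V_DS ≈ 4.3 V

V_G = V_DD·R_2/(R_1+R_2) = 11×120/340 = 3.88 V. With the source grounded, V_GS = V_G = 3.88 V.
Assume saturation: I_D = (k_n/2)(V_GS − V_t)² = (3.2/2)×(3.88 − 1.4)² = 1.6×2.48² = 9.86 mA.
V_DS = V_DD − I_D·R_D = 11 − 9.86×0.68 = 4.3 V.
Saturation requires V_DS ≥ V_GS − V_t = 2.48 V; 4.3 ≥ 2.48 ✓.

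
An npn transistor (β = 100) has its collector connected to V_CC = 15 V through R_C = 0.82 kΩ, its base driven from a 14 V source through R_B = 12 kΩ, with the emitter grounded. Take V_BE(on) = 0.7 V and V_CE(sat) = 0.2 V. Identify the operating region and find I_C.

saturation; I_C ≈ 18 mA

Assume active: I_B = (14 − 0.7)/12 = 1.11 mA, giving I_C = β·I_B = 111 mA.
But then V_CE = 15 − 111×0.82 = -75.9 V < V_CE(sat) = 0.2 V — impossible in the active region.
So the transistor is saturated. With V_CE = 0.2 V, I_C = (V_CC − 0.2)/R_C = 14.8/0.82 = 18 mA.
Check: β·I_B = 111 mA > I_C = 18 mA, confirming saturation.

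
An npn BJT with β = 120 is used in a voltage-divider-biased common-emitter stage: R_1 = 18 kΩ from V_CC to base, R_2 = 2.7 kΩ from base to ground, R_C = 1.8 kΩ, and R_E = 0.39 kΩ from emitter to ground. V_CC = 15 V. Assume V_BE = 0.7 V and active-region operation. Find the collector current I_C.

I_C ≈ 3 mA

Thevenize the base divider: V_Th = V_CC·R_2/(R_1+R_2) = 15×2.7/20.7 = 1.96 V, R_Th = R_1‖R_2 = 2.35 kΩ.
Base-emitter loop: V_Th = I_B·R_Th + V_BE + (β+1)I_B·R_E, so I_B = (1.96 − 0.7) / (2.35 + 121×0.39) = 0.0254 mA.
I_C = β·I_B = 120×0.0254 = 3.04 mA, and I_E = (β+1)I_B = 3.07 mA.
V_CE = V_CC − I_C·R_C − I_E·R_E = 15 − 3.04×1.8 − 3.07×0.39 = 8.32 V.
V_CE = 8.32 V > 0.2 V confirms active-region operation.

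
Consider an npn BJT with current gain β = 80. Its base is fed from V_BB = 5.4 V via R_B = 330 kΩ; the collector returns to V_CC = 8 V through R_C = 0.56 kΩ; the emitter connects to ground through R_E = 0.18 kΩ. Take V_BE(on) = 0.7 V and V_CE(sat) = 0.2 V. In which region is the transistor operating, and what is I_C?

Assume active. Base-emitter loop: I_B = (V_BB − V_BE)/(R_B + (β+1)R_E) = (5.4 − 0.7)/(330 + 81×0.18) = 0.0136 mA.
I_C = β·I_B = 80×0.0136 = 1.09 mA.
V_CE = V_CC − I_C·R_C − I_E·R_E = 8 − 1.09×0.56 − 1.1×0.18 = 7.19 V > V_CE(sat), so the active-region assumption holds.

active; I_C ≈ 1.1 mA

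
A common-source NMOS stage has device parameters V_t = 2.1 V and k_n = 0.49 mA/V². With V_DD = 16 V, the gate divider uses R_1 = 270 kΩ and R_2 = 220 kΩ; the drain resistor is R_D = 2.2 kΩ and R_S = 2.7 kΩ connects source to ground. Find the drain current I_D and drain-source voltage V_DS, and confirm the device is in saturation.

V_G = V_DD·R_2/(R_1+R_2) = 16×220/490 = 7.18 V.
Assume saturation: I_D = (k_n/2)(V_GS − V_t)² with V_GS = V_G − I_D·R_S = 7.18 − 2.7·I_D.
Substituting gives 1.79·I_D² − 7.73·I_D + 6.33 = 0, with roots I_D = 1.1 or 3.23 mA.
The root I_D = 3.23 mA gives V_GS = -1.53 V ≤ V_t, so take I_D = 1.1 mA.
Then V_GS = 4.22 V and V_DS = V_DD − I_D(R_D+R_S) = 16 − 1.1×4.9 = 10.6 V.
Saturation requires V_DS ≥ V_GS − V_t = 2.12 V; 10.6 ≥ 2.12 ✓.

I_D ≈ 1.1 mA, V_DS ≈ 11 V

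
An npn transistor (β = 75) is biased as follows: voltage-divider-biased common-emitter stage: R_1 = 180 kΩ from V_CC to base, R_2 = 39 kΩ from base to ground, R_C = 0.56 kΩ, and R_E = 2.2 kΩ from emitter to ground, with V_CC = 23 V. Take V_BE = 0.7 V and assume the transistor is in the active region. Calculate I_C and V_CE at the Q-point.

Thevenize the base divider: V_Th = V_CC·R_2/(R_1+R_2) = 23×39/219 = 4.1 V, R_Th = R_1‖R_2 = 32.1 kΩ.
Base-emitter loop: V_Th = I_B·R_Th + V_BE + (β+1)I_B·R_E, so I_B = (4.1 − 0.7) / (32.1 + 76×2.2) = 0.017 mA.
I_C = β·I_B = 75×0.017 = 1.28 mA, and I_E = (β+1)I_B = 1.3 mA.
V_CE = V_CC − I_C·R_C − I_E·R_E = 23 − 1.28×0.56 − 1.3×2.2 = 19.4 V.
V_CE = 19.4 V > 0.2 V confirms active-region operation.

I_C ≈ 1.3 mA, V_CE ≈ 19 V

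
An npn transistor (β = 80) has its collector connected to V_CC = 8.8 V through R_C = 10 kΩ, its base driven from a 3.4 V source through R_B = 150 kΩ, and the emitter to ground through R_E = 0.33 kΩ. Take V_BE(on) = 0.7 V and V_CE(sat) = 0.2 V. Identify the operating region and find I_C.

saturation; I_C ≈ 0.83 mA

Assume active: I_B = (3.4 − 0.7)/(150 + 81×0.33) = 0.0153 mA, I_C = β·I_B = 1.22 mA.
Then V_CE = 8.8 − 1.22×10 − 1.24×0.33 = -3.83 V < 0.2 V — the active assumption fails.
Re-solve with V_CE = 0.2 V. KCL at the emitter: V_E/R_E = (V_BB−0.7−V_E)/R_B + (V_CC−0.2−V_E)/R_C, giving V_E = 0.28 V.
I_C = (V_CC − 0.2 − V_E)/R_C = (8.6 − 0.28)/10 = 0.832 mA.
Check: I_B = (2.7 − 0.28)/150 = 0.0161 mA, and β·I_B = 1.29 mA > I_C, confirming saturation.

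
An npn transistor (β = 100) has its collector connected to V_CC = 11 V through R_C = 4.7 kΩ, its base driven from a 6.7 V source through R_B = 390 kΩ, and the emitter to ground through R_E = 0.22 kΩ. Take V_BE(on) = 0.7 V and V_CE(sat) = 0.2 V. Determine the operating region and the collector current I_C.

Assume active. Base-emitter loop: I_B = (V_BB − V_BE)/(R_B + (β+1)R_E) = (6.7 − 0.7)/(390 + 101×0.22) = 0.0146 mA.
I_C = β·I_B = 100×0.0146 = 1.46 mA.
V_CE = V_CC − I_C·R_C − I_E·R_E = 11 − 1.46×4.7 − 1.47×0.22 = 3.84 V > V_CE(sat), so the active-region assumption holds.

active; I_C ≈ 1.5 mA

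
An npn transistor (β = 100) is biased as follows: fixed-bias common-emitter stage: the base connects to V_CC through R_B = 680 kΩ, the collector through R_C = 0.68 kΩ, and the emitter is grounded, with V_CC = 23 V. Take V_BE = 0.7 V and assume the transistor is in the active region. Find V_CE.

V_CE ≈ 21 V

Base loop: V_CC = I_B·R_B + V_BE, so I_B = (23 − 0.7)/680 kΩ = 0.0328 mA.
In the active region I_C = β·I_B = 100 × 0.0328 = 3.28 mA.
Collector loop: V_CE = V_CC − I_C·R_C = 23 − 3.28×0.68 = 20.8 V.
Since V_CE = 20.8 V > V_CE(sat) ≈ 0.2 V, the transistor is in the active region as assumed.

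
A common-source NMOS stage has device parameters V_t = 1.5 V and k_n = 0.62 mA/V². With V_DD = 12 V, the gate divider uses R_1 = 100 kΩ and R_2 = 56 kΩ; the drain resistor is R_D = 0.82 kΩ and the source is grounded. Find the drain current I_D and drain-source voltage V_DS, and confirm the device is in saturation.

V_G = V_DD·R_2/(R_1+R_2) = 12×56/156 = 4.31 V. With the source grounded, V_GS = V_G = 4.31 V.
Assume saturation: I_D = (k_n/2)(V_GS − V_t)² = (0.62/2)×(4.31 − 1.5)² = 0.31×2.81² = 2.44 mA.
V_DS = V_DD − I_D·R_D = 12 − 2.44×0.82 = 10 V.
Saturation requires V_DS ≥ V_GS − V_t = 2.81 V; 10 ≥ 2.81 ✓.

I_D ≈ 2.4 mA, V_DS ≈ 10 V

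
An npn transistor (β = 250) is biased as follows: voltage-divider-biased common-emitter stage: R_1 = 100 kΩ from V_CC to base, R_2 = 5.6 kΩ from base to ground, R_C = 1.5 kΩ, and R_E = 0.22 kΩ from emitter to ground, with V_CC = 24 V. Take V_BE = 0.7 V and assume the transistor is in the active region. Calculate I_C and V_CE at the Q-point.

Thevenize the base divider: V_Th = V_CC·R_2/(R_1+R_2) = 24×5.6/106 = 1.27 V, R_Th = R_1‖R_2 = 5.3 kΩ.
Base-emitter loop: V_Th = I_B·R_Th + V_BE + (β+1)I_B·R_E, so I_B = (1.27 − 0.7) / (5.3 + 251×0.22) = 0.00946 mA.
I_C = β·I_B = 250×0.00946 = 2.37 mA, and I_E = (β+1)I_B = 2.38 mA.
V_CE = V_CC − I_C·R_C − I_E·R_E = 24 − 2.37×1.5 − 2.38×0.22 = 19.9 V.
V_CE = 19.9 V > 0.2 V confirms active-region operation.

I_C ≈ 2.4 mA, V_CE ≈ 20 V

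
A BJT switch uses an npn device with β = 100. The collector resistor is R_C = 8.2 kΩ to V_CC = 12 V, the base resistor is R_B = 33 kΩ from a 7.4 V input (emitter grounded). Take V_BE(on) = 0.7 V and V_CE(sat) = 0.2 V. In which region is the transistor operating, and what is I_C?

Assume active: I_B = (7.4 − 0.7)/33 = 0.203 mA, giving I_C = β·I_B = 20.3 mA.
But then V_CE = 12 − 20.3×8.2 = -154 V < V_CE(sat) = 0.2 V — impossible in the active region.
So the transistor is saturated. With V_CE = 0.2 V, I_C = (V_CC − 0.2)/R_C = 11.8/8.2 = 1.44 mA.
Check: β·I_B = 20.3 mA > I_C = 1.44 mA, confirming saturation.

saturation; I_C ≈ 1.4 mA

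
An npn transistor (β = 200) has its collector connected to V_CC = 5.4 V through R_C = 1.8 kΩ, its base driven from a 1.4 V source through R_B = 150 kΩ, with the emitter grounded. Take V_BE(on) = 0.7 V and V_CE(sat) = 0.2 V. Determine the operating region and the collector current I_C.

Assume active. Base-emitter loop: I_B = (V_BB − V_BE)/R_B = (1.4 − 0.7)/150 = 0.00467 mA.
I_C = β·I_B = 200×0.00467 = 0.933 mA.
V_CE = V_CC − I_C·R_C = 5.4 − 0.933×1.8 = 3.72 V > V_CE(sat), so the active-region assumption holds.

active; I_C ≈ 0.93 mA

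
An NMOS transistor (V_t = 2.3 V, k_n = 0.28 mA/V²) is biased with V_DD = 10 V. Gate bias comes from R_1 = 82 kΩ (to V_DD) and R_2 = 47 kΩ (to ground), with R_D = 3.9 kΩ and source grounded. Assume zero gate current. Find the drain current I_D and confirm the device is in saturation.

I_D ≈ 0.25 mA

V_G = V_DD·R_2/(R_1+R_2) = 10×47/129 = 3.64 V. With the source grounded, V_GS = V_G = 3.64 V.
Assume saturation: I_D = (k_n/2)(V_GS − V_t)² = (0.28/2)×(3.64 − 2.3)² = 0.14×1.34² = 0.253 mA.
V_DS = V_DD − I_D·R_D = 10 − 0.253×3.9 = 9.01 V.
Saturation requires V_DS ≥ V_GS − V_t = 1.34 V; 9.01 ≥ 1.34 ✓.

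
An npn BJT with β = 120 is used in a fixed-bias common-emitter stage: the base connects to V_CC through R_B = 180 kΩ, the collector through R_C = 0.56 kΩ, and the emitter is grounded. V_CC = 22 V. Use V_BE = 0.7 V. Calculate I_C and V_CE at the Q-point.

Base loop: V_CC = I_B·R_B + V_BE, so I_B = (22 − 0.7)/180 kΩ = 0.118 mA.
In the active region I_C = β·I_B = 120 × 0.118 = 14.2 mA.
Collector loop: V_CE = V_CC − I_C·R_C = 22 − 14.2×0.56 = 14 V.
Since V_CE = 14 V > V_CE(sat) ≈ 0.2 V, the transistor is in the active region as assumed.

I_C ≈ 14 mA, V_CE ≈ 14 V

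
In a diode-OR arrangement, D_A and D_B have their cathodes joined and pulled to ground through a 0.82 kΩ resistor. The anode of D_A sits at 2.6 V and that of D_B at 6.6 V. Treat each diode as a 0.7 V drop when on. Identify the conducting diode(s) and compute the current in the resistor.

Assume both conduct. Then node N would need to be at both 2.6−0.7 = 1.9 V and 6.6−0.7 = 5.9 V, which is impossible.
Assume only D_B conducts: V_N = 6.6 − 0.7 = 5.9 V, so I_R = 5.9/0.82 = 7.2 mA.
Check D_A: its anode-to-cathode voltage is 2.6 − 5.9 = -3.3 V < 0.7 V, so it is off. The assumption is consistent.

Only D_B conducts; I_R ≈ 7.2 mA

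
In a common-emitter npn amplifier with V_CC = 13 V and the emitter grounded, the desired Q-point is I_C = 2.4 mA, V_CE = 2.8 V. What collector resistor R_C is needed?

Collector loop: V_CC = I_C·R_C + V_CE.
R_C = (V_CC − V_CE)/I_C = (13 − 2.8)/2.4 = 4.25 kΩ.

R_C ≈ 4.2 kΩ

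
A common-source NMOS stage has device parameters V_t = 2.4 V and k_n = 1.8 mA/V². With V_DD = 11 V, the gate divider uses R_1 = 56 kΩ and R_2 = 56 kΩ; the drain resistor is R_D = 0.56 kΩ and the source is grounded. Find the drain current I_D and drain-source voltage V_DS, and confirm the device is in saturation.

V_G = V_DD·R_2/(R_1+R_2) = 11×56/112 = 5.5 V. With the source grounded, V_GS = V_G = 5.5 V.
Assume saturation: I_D = (k_n/2)(V_GS − V_t)² = (1.8/2)×(5.5 − 2.4)² = 0.9×3.1² = 8.65 mA.
V_DS = V_DD − I_D·R_D = 11 − 8.65×0.56 = 6.16 V.
Saturation requires V_DS ≥ V_GS − V_t = 3.1 V; 6.16 ≥ 3.1 ✓.

I_D ≈ 8.6 mA, V_DS ≈ 6.2 V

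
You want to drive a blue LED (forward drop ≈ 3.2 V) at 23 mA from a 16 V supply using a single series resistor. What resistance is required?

R ≈ 0.56 kΩ

The resistor drops V_S − V_D = 16 − 3.2 = 12.8 V at 23 mA.
R = 12.8 V / 23 mA = 0.557 kΩ.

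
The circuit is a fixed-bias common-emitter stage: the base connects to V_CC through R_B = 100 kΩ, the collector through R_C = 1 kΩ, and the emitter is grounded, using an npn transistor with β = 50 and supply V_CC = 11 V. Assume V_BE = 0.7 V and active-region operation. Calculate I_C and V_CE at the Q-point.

I_C ≈ 5.2 mA, V_CE ≈ 5.8 V

Base loop: V_CC = I_B·R_B + V_BE, so I_B = (11 − 0.7)/100 kΩ = 0.103 mA.
In the active region I_C = β·I_B = 50 × 0.103 = 5.15 mA.
Collector loop: V_CE = V_CC − I_C·R_C = 11 − 5.15×1 = 5.85 V.
Since V_CE = 5.85 V > V_CE(sat) ≈ 0.2 V, the transistor is in the active region as assumed.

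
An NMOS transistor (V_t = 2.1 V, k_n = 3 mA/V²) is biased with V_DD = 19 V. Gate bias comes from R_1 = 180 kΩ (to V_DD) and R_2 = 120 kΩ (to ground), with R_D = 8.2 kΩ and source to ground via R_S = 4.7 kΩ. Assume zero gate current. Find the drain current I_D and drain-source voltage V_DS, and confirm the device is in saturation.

I_D ≈ 1 mA, V_DS ≈ 6.1 V

V_G = V_DD·R_2/(R_1+R_2) = 19×120/300 = 7.6 V.
Assume saturation: I_D = (k_n/2)(V_GS − V_t)² with V_GS = V_G − I_D·R_S = 7.6 − 4.7·I_D.
Substituting gives 33.1·I_D² − 78.5·I_D + 45.4 = 0, with roots I_D = 0.997 or 1.37 mA.
The root I_D = 1.37 mA gives V_GS = 1.14 V ≤ V_t, so take I_D = 0.997 mA.
Then V_GS = 2.92 V and V_DS = V_DD − I_D(R_D+R_S) = 19 − 0.997×12.9 = 6.14 V.
Saturation requires V_DS ≥ V_GS − V_t = 0.815 V; 6.14 ≥ 0.815 ✓.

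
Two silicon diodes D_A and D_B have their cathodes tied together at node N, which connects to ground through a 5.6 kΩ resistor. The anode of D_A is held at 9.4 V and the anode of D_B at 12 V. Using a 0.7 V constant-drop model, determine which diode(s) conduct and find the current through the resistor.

Assume both conduct. Then node N would need to be at both 9.4−0.7 = 8.7 V and 12−0.7 = 11.3 V, which is impossible.
Assume only D_B conducts: V_N = 12 − 0.7 = 11.3 V, so I_R = 11.3/5.6 = 2.02 mA.
Check D_A: its anode-to-cathode voltage is 9.4 − 11.3 = -1.9 V < 0.7 V, so it is off. The assumption is consistent.

Only D_B conducts; I_R ≈ 2 mA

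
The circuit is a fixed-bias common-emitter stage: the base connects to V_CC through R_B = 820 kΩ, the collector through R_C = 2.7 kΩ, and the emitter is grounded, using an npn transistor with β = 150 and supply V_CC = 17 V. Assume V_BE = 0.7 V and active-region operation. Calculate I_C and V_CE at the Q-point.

I_C ≈ 3 mA, V_CE ≈ 8.9 V

Base loop: V_CC = I_B·R_B + V_BE, so I_B = (17 − 0.7)/820 kΩ = 0.0199 mA.
In the active region I_C = β·I_B = 150 × 0.0199 = 2.98 mA.
Collector loop: V_CE = V_CC − I_C·R_C = 17 − 2.98×2.7 = 8.95 V.
Since V_CE = 8.95 V > V_CE(sat) ≈ 0.2 V, the transistor is in the active region as assumed.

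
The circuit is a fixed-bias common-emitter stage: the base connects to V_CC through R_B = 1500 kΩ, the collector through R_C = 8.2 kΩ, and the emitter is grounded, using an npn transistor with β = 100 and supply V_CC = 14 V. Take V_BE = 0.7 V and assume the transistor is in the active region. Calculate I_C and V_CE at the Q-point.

I_C ≈ 0.89 mA, V_CE ≈ 6.7 V

Base loop: V_CC = I_B·R_B + V_BE, so I_B = (14 − 0.7)/1500 kΩ = 0.00887 mA.
In the active region I_C = β·I_B = 100 × 0.00887 = 0.887 mA.
Collector loop: V_CE = V_CC − I_C·R_C = 14 − 0.887×8.2 = 6.73 V.
Since V_CE = 6.73 V > V_CE(sat) ≈ 0.2 V, the transistor is in the active region as assumed.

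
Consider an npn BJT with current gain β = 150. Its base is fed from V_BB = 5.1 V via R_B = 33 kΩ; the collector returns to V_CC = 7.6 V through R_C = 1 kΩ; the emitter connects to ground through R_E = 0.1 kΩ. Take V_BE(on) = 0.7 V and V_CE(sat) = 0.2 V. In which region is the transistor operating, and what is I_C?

Assume active: I_B = (5.1 − 0.7)/(33 + 151×0.1) = 0.0915 mA, I_C = β·I_B = 13.7 mA.
Then V_CE = 7.6 − 13.7×1 − 13.8×0.1 = -7.5 V < 0.2 V — the active assumption fails.
Re-solve with V_CE = 0.2 V. KCL at the emitter: V_E/R_E = (V_BB−0.7−V_E)/R_B + (V_CC−0.2−V_E)/R_C, giving V_E = 0.683 V.
I_C = (V_CC − 0.2 − V_E)/R_C = (7.4 − 0.683)/1 = 6.72 mA.
Check: I_B = (4.4 − 0.683)/33 = 0.113 mA, and β·I_B = 16.9 mA > I_C, confirming saturation.

saturation; I_C ≈ 6.7 mA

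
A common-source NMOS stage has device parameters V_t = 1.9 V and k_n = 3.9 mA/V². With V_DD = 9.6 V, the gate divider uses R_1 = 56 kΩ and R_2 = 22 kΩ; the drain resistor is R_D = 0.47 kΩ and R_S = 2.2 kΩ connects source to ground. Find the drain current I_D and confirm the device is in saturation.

V_G = V_DD·R_2/(R_1+R_2) = 9.6×22/78 = 2.71 V.
Assume saturation: I_D = (k_n/2)(V_GS − V_t)² with V_GS = V_G − I_D·R_S = 2.71 − 2.2·I_D.
Substituting gives 9.44·I_D² − 7.93·I_D + 1.27 = 0, with roots I_D = 0.216 or 0.624 mA.
The root I_D = 0.624 mA gives V_GS = 1.33 V ≤ V_t, so take I_D = 0.216 mA.
Then V_GS = 2.23 V and V_DS = V_DD − I_D(R_D+R_S) = 9.6 − 0.216×2.67 = 9.02 V.
Saturation requires V_DS ≥ V_GS − V_t = 0.333 V; 9.02 ≥ 0.333 ✓.

I_D ≈ 0.22 mA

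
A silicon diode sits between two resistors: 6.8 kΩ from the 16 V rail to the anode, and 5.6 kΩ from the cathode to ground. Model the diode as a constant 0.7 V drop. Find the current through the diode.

The two resistors are in series with the diode, so KVL gives 16 = I·6.8 + 0.7 + I·5.6.
I = (16 − 0.7) / (6.8 + 5.6) kΩ = 15.3 / 12.4 = 1.23 mA.

I ≈ 1.2 mA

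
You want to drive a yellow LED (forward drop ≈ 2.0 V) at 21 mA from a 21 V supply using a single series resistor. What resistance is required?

The resistor drops V_S − V_D = 21 − 2.0 = 19 V at 21 mA.
R = 19 V / 21 mA = 0.905 kΩ.

R ≈ 0.9 kΩ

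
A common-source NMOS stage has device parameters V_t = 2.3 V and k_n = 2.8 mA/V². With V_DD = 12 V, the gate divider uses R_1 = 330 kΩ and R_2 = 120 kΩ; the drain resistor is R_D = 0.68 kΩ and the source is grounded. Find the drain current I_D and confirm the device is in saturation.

I_D ≈ 1.1 mA

V_G = V_DD·R_2/(R_1+R_2) = 12×120/450 = 3.2 V. With the source grounded, V_GS = V_G = 3.2 V.
Assume saturation: I_D = (k_n/2)(V_GS − V_t)² = (2.8/2)×(3.2 − 2.3)² = 1.4×0.9² = 1.13 mA.
V_DS = V_DD − I_D·R_D = 12 − 1.13×0.68 = 11.2 V.
Saturation requires V_DS ≥ V_GS − V_t = 0.9 V; 11.2 ≥ 0.9 ✓.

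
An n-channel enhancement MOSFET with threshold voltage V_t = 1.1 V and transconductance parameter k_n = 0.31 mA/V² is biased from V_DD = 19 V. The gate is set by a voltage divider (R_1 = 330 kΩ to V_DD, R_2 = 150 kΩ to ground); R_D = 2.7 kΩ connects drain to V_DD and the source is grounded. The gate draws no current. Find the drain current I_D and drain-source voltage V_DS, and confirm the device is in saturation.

I_D ≈ 3.6 mA, V_DS ≈ 9.2 V

V_G = V_DD·R_2/(R_1+R_2) = 19×150/480 = 5.94 V. With the source grounded, V_GS = V_G = 5.94 V.
Assume saturation: I_D = (k_n/2)(V_GS − V_t)² = (0.31/2)×(5.94 − 1.1)² = 0.155×4.84² = 3.63 mA.
V_DS = V_DD − I_D·R_D = 19 − 3.63×2.7 = 9.21 V.
Saturation requires V_DS ≥ V_GS − V_t = 4.84 V; 9.21 ≥ 4.84 ✓.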